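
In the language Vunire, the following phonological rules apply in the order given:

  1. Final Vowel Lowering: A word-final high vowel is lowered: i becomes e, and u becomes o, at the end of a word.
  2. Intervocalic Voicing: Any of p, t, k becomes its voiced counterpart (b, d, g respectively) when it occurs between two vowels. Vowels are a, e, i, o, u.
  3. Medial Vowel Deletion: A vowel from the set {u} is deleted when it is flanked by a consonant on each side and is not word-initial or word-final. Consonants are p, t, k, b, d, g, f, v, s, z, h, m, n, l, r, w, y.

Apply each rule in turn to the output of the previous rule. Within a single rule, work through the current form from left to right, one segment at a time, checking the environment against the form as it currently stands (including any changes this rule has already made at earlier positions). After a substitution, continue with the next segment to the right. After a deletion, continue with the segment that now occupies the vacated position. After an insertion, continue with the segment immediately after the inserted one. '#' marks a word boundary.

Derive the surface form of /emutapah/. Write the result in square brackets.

[emdabah]

1 Final Vowel Lowering: no change — [emutapah]
2 Intervocalic Voicing: [emutapah] → [emudabah]
3 Medial Vowel Deletion: [emudabah] → [emdabah]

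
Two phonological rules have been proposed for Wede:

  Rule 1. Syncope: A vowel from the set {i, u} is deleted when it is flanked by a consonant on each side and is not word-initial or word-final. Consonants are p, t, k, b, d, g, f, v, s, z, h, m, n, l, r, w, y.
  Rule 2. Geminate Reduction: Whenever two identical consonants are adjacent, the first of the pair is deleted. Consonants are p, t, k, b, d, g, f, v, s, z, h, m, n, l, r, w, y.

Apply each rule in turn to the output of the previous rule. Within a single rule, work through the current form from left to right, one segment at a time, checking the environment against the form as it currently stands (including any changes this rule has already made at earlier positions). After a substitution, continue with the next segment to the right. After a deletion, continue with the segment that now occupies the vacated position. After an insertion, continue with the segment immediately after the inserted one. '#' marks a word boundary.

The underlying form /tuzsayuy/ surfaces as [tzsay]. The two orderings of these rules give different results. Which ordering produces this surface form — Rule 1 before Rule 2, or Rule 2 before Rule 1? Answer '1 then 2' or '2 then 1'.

Order 1 then 2:
  1 Syncope: [tuzsayuy] → [tzsayy]
  2 Geminate Reduction: [tzsayy] → [tzsay]
  result: [tzsay]
Order 2 then 1:
  2 Geminate Reduction: no change — [tuzsayuy]
  1 Syncope: [tuzsayuy] → [tzsayy]
  result: [tzsayy]

1 then 2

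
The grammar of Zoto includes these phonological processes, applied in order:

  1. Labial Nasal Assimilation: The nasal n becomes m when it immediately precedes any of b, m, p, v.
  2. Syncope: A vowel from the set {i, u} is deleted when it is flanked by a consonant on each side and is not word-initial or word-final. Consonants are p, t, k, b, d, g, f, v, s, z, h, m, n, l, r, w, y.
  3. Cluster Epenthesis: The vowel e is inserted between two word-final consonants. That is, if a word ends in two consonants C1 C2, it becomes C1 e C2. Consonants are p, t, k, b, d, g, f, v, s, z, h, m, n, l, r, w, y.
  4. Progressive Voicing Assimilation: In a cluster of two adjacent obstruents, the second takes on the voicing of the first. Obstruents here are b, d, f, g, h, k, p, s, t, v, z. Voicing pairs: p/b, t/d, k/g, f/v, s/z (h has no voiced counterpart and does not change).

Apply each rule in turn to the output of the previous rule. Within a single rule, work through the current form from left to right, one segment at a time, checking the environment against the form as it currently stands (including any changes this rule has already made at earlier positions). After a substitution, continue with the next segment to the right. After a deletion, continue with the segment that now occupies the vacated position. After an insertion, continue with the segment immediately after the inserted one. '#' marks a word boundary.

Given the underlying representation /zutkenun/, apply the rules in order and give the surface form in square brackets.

1 Labial Nasal Assimilation: no change — [zutkenun]
2 Syncope: [zutkenun] → [ztkenn]
3 Cluster Epenthesis: [ztkenn] → [ztkenen]
4 Progressive Voicing Assimilation: [ztkenen] → [zdgenen]

[zdgenen]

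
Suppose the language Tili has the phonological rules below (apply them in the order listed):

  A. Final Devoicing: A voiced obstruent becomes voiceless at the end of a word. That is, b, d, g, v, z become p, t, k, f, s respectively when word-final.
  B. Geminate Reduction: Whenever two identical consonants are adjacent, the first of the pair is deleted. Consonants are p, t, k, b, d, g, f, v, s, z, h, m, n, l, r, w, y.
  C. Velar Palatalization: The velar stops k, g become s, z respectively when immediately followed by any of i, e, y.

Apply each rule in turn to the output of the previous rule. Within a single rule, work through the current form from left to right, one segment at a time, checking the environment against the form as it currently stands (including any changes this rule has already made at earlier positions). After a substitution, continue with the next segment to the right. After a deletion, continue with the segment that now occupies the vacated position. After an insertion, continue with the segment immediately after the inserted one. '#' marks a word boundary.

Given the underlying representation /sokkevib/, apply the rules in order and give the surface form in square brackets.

[sosevip]

A Final Devoicing: [sokkevib] → [sokkevip]
B Geminate Reduction: [sokkevip] → [sokevip]
C Velar Palatalization: [sokevip] → [sosevip]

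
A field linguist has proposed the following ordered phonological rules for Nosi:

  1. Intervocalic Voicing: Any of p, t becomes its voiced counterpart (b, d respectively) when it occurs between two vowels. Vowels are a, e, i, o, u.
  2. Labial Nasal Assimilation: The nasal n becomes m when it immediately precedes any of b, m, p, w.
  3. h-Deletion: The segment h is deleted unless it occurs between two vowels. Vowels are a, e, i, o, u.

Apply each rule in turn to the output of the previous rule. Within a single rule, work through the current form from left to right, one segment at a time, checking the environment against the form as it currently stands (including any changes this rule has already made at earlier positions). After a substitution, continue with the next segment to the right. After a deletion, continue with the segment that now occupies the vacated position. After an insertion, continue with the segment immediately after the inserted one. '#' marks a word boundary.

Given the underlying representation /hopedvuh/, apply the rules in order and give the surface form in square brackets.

1 Intervocalic Voicing: [hopedvuh] → [hobedvuh]
2 Labial Nasal Assimilation: no change — [hobedvuh]
3 h-Deletion: [hobedvuh] → [obedvu]

[obedvu]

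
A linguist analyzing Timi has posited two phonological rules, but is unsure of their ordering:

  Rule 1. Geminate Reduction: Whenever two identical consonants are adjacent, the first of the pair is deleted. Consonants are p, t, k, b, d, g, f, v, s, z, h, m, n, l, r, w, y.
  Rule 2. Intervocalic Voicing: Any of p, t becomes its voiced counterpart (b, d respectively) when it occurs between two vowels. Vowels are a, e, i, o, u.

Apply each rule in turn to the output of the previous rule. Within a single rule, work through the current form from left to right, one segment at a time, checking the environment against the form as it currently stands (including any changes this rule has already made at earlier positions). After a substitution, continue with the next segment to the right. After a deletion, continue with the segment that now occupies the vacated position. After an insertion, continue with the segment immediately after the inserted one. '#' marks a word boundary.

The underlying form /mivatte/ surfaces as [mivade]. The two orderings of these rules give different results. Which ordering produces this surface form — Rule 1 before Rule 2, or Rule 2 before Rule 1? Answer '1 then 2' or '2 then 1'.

Order 1 then 2:
  1 Geminate Reduction: [mivatte] → [mivate]
  2 Intervocalic Voicing: [mivate] → [mivade]
  result: [mivade]
Order 2 then 1:
  2 Intervocalic Voicing: no change — [mivatte]
  1 Geminate Reduction: [mivatte] → [mivate]
  result: [mivate]

1 then 2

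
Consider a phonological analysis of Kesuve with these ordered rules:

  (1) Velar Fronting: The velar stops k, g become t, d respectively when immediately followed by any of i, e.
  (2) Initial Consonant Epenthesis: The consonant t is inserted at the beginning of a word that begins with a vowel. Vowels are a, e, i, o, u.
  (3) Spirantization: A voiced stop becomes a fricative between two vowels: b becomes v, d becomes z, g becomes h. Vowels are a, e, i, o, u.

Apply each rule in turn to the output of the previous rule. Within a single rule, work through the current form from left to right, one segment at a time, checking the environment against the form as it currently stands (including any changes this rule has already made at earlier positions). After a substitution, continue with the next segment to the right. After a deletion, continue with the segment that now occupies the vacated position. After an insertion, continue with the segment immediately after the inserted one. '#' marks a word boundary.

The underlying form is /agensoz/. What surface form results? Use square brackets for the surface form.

[tazensoz]

(1) Velar Fronting: [agensoz] → [adensoz]
(2) Initial Consonant Epenthesis: [adensoz] → [tadensoz]
(3) Spirantization: [tadensoz] → [tazensoz]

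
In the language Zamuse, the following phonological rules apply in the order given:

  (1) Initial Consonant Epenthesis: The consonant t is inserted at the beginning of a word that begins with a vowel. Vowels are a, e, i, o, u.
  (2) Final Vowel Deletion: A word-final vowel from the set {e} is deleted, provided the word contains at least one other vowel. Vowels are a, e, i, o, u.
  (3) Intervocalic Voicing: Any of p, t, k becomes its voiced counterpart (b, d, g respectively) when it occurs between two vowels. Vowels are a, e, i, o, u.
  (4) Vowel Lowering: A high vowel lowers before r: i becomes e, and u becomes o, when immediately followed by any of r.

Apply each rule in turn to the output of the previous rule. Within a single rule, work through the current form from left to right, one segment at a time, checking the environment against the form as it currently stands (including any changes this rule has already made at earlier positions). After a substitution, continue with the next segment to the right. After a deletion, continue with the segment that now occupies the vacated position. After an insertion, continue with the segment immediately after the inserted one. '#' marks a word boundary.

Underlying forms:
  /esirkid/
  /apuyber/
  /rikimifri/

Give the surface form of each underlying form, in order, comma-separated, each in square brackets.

/esirkid/:
  (1) Initial Consonant Epenthesis: [esirkid] → [tesirkid]
  (2) Final Vowel Deletion: no change — [tesirkid]
  (3) Intervocalic Voicing: no change — [tesirkid]
  (4) Vowel Lowering: [tesirkid] → [teserkid]
/apuyber/:
  (1) Initial Consonant Epenthesis: [apuyber] → [tapuyber]
  (2) Final Vowel Deletion: no change — [tapuyber]
  (3) Intervocalic Voicing: [tapuyber] → [tabuyber]
  (4) Vowel Lowering: no change — [tabuyber]
/rikimifri/:
  (1) Initial Consonant Epenthesis: no change — [rikimifri]
  (2) Final Vowel Deletion: no change — [rikimifri]
  (3) Intervocalic Voicing: [rikimifri] → [rigimifri]
  (4) Vowel Lowering: no change — [rigimifri]

[teserkid], [tabuyber], [rigimifri]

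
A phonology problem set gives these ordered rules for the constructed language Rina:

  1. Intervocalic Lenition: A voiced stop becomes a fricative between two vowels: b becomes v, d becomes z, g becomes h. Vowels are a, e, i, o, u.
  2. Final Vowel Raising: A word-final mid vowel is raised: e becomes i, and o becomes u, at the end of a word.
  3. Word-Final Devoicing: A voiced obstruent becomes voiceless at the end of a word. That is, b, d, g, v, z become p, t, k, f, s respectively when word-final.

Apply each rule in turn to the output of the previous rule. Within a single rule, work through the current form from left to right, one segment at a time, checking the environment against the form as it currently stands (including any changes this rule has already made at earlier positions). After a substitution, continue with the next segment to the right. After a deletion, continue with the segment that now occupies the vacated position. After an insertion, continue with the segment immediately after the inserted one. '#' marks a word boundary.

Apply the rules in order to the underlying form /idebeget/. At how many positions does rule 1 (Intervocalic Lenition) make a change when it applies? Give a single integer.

1 Intervocalic Lenition: [idebeget] → [izevehet]
2 Final Vowel Raising: no change — [izevehet]
3 Word-Final Devoicing: no change — [izevehet]
Rule 1 changed 3 position(s).

3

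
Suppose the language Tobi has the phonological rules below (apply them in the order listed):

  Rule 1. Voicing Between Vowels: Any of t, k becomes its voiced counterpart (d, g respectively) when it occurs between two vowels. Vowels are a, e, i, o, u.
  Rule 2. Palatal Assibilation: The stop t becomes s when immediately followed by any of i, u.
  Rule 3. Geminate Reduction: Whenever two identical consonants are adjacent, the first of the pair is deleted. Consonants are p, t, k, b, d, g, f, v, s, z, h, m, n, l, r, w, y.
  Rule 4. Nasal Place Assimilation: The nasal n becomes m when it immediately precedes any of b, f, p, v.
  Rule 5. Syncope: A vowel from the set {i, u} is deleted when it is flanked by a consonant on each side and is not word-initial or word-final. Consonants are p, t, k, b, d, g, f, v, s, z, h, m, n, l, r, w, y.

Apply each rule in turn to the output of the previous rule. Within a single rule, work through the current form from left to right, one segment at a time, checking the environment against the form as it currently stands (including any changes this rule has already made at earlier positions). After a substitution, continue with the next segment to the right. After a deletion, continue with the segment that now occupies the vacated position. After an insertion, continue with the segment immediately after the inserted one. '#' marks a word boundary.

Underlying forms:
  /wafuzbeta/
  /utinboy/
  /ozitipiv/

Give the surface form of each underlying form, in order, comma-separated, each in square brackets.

/wafuzbeta/:
  Rule 1 Voicing Between Vowels: [wafuzbeta] → [wafuzbeda]
  Rule 2 Palatal Assibilation: no change — [wafuzbeda]
  Rule 3 Geminate Reduction: no change — [wafuzbeda]
  Rule 4 Nasal Place Assimilation: no change — [wafuzbeda]
  Rule 5 Syncope: [wafuzbeda] → [wafzbeda]
/utinboy/:
  Rule 1 Voicing Between Vowels: [utinboy] → [udinboy]
  Rule 2 Palatal Assibilation: no change — [udinboy]
  Rule 3 Geminate Reduction: no change — [udinboy]
  Rule 4 Nasal Place Assimilation: [udinboy] → [udimboy]
  Rule 5 Syncope: [udimboy] → [udmboy]
/ozitipiv/:
  Rule 1 Voicing Between Vowels: [ozitipiv] → [ozidipiv]
  Rule 2 Palatal Assibilation: no change — [ozidipiv]
  Rule 3 Geminate Reduction: no change — [ozidipiv]
  Rule 4 Nasal Place Assimilation: no change — [ozidipiv]
  Rule 5 Syncope: [ozidipiv] → [ozdpv]

[wafzbeda], [udmboy], [ozdpv]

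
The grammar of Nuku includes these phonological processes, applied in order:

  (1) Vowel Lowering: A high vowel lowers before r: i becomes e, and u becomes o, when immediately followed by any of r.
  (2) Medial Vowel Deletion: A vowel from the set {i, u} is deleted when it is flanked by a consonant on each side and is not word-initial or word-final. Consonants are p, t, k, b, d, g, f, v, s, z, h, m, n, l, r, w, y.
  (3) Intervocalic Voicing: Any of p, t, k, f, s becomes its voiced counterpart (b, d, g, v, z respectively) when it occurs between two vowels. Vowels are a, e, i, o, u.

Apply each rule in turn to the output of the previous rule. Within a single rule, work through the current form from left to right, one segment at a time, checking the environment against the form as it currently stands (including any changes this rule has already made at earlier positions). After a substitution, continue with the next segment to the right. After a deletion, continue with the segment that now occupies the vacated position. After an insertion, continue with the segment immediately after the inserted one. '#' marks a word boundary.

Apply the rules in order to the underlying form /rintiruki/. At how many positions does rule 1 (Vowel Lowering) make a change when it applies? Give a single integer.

(1) Vowel Lowering: [rintiruki] → [rinteruki]
(2) Medial Vowel Deletion: [rinteruki] → [rnterki]
(3) Intervocalic Voicing: no change — [rnterki]
Rule 1 changed 1 position(s).

1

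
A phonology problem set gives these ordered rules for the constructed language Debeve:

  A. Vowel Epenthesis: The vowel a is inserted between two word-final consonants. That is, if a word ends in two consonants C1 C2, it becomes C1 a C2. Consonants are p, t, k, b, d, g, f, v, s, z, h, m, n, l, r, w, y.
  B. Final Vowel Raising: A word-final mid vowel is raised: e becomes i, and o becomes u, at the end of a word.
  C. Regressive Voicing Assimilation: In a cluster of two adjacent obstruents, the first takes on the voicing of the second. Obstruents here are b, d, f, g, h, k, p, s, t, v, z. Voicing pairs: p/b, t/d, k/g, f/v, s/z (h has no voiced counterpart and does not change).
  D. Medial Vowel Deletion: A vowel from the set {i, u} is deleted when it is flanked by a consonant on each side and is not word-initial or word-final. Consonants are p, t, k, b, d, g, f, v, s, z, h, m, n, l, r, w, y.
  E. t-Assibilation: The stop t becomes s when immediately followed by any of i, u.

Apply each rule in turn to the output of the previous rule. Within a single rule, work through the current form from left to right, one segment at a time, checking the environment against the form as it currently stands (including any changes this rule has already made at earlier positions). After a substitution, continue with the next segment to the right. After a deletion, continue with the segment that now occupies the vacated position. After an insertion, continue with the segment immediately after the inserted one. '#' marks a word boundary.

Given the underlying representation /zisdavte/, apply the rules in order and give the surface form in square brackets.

A Vowel Epenthesis: no change — [zisdavte]
B Final Vowel Raising: [zisdavte] → [zisdavti]
C Regressive Voicing Assimilation: [zisdavti] → [zizdafti]
D Medial Vowel Deletion: [zizdafti] → [zzdafti]
E t-Assibilation: [zzdafti] → [zzdafsi]

[zzdafsi]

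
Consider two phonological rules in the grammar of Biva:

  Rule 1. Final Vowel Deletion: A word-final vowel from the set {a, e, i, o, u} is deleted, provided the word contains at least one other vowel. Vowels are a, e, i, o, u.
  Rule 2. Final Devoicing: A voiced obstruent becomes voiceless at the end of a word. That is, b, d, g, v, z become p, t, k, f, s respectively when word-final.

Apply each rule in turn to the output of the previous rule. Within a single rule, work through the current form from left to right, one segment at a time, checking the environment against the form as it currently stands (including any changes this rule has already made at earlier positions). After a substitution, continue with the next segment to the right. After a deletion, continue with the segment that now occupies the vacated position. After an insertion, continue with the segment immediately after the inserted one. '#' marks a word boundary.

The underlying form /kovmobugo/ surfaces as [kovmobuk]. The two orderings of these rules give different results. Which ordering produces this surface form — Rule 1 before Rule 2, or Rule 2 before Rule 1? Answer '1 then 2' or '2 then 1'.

1 then 2

Order 1 then 2:
  1 Final Vowel Deletion: [kovmobugo] → [kovmobug]
  2 Final Devoicing: [kovmobug] → [kovmobuk]
  result: [kovmobuk]
Order 2 then 1:
  2 Final Devoicing: no change — [kovmobugo]
  1 Final Vowel Deletion: [kovmobugo] → [kovmobug]
  result: [kovmobug]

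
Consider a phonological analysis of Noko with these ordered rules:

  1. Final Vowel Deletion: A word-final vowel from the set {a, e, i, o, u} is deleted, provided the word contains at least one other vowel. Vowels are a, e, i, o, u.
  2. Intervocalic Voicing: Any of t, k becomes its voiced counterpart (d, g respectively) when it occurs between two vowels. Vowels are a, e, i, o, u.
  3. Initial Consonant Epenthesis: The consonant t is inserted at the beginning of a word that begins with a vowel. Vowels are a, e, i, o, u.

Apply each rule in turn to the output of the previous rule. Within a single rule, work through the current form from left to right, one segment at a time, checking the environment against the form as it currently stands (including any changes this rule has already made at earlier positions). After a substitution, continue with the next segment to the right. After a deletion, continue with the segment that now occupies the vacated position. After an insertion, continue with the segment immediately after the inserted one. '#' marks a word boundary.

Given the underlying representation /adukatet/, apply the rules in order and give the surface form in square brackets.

1 Final Vowel Deletion: no change — [adukatet]
2 Intervocalic Voicing: [adukatet] → [adugadet]
3 Initial Consonant Epenthesis: [adugadet] → [tadugadet]

[tadugadet]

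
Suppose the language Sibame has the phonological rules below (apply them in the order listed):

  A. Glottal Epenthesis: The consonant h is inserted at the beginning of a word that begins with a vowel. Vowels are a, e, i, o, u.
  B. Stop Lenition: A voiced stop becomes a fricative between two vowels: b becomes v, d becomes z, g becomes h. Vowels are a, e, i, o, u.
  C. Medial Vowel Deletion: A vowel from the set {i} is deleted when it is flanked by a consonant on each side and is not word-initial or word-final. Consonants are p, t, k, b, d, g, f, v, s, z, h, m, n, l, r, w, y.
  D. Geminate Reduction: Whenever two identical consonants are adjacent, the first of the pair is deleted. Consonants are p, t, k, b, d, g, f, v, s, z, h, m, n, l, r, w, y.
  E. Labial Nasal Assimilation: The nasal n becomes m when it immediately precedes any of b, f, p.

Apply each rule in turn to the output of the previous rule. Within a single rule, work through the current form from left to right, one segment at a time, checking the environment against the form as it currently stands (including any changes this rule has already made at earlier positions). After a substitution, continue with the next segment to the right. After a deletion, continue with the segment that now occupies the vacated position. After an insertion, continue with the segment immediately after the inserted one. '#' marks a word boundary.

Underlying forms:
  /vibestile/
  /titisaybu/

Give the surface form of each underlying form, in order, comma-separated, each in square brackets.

/vibestile/:
  A Glottal Epenthesis: no change — [vibestile]
  B Stop Lenition: [vibestile] → [vivestile]
  C Medial Vowel Deletion: [vivestile] → [vvestle]
  D Geminate Reduction: [vvestle] → [vestle]
  E Labial Nasal Assimilation: no change — [vestle]
/titisaybu/:
  A Glottal Epenthesis: no change — [titisaybu]
  B Stop Lenition: no change — [titisaybu]
  C Medial Vowel Deletion: [titisaybu] → [ttsaybu]
  D Geminate Reduction: [ttsaybu] → [tsaybu]
  E Labial Nasal Assimilation: no change — [tsaybu]

[vestle], [tsaybu]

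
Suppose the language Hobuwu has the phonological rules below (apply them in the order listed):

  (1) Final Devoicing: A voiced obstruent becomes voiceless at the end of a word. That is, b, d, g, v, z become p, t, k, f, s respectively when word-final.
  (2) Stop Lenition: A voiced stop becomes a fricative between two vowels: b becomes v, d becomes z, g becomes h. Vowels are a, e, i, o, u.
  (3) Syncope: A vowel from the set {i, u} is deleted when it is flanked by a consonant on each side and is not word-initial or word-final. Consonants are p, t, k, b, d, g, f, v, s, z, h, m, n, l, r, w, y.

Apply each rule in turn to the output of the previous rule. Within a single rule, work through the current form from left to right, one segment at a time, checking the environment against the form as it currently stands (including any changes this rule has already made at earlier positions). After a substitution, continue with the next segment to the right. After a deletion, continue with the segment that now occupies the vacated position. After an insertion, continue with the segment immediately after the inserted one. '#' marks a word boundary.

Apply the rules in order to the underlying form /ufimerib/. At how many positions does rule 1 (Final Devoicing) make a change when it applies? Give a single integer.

(1) Final Devoicing: [ufimerib] → [ufimerip]
(2) Stop Lenition: no change — [ufimerip]
(3) Syncope: [ufimerip] → [ufmerp]
Rule 1 changed 1 position(s).

1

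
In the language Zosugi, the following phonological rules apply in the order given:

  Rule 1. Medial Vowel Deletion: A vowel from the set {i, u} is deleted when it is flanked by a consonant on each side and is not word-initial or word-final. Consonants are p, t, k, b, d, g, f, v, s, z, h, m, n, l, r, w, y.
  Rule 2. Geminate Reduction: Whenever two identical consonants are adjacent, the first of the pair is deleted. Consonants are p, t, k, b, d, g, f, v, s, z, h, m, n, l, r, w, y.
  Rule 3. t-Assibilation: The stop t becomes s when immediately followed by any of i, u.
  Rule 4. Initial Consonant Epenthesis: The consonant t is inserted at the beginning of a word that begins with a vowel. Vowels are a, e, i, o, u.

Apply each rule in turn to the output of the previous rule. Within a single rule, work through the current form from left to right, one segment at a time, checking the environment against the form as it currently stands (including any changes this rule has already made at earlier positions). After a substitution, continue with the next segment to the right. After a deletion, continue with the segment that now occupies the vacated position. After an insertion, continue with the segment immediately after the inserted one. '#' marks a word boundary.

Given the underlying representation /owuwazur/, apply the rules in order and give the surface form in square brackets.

Rule 1 Medial Vowel Deletion: [owuwazur] → [owwazr]
Rule 2 Geminate Reduction: [owwazr] → [owazr]
Rule 3 t-Assibilation: no change — [owazr]
Rule 4 Initial Consonant Epenthesis: [owazr] → [towazr]

[towazr]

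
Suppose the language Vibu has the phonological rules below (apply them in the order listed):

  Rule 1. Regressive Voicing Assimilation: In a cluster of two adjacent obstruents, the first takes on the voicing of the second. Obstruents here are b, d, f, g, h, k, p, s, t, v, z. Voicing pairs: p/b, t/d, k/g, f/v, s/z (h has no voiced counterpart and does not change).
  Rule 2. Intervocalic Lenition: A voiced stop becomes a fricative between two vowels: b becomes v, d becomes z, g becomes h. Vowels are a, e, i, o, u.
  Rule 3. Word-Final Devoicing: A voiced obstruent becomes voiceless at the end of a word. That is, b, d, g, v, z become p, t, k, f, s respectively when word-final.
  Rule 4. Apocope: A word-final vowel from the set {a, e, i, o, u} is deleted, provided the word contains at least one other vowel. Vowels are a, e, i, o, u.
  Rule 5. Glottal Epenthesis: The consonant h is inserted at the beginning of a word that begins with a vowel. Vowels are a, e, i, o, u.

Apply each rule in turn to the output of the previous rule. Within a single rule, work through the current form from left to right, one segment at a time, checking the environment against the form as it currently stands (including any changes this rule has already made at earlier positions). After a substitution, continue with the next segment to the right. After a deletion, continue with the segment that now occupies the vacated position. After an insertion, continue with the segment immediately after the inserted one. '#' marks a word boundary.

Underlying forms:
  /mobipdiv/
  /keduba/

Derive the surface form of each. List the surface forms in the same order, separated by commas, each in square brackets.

[movibdif], [kezuv]

/mobipdiv/:
  Rule 1 Regressive Voicing Assimilation: [mobipdiv] → [mobibdiv]
  Rule 2 Intervocalic Lenition: [mobibdiv] → [movibdiv]
  Rule 3 Word-Final Devoicing: [movibdiv] → [movibdif]
  Rule 4 Apocope: no change — [movibdif]
  Rule 5 Glottal Epenthesis: no change — [movibdif]
/keduba/:
  Rule 1 Regressive Voicing Assimilation: no change — [keduba]
  Rule 2 Intervocalic Lenition: [keduba] → [kezuva]
  Rule 3 Word-Final Devoicing: no change — [kezuva]
  Rule 4 Apocope: [kezuva] → [kezuv]
  Rule 5 Glottal Epenthesis: no change — [kezuv]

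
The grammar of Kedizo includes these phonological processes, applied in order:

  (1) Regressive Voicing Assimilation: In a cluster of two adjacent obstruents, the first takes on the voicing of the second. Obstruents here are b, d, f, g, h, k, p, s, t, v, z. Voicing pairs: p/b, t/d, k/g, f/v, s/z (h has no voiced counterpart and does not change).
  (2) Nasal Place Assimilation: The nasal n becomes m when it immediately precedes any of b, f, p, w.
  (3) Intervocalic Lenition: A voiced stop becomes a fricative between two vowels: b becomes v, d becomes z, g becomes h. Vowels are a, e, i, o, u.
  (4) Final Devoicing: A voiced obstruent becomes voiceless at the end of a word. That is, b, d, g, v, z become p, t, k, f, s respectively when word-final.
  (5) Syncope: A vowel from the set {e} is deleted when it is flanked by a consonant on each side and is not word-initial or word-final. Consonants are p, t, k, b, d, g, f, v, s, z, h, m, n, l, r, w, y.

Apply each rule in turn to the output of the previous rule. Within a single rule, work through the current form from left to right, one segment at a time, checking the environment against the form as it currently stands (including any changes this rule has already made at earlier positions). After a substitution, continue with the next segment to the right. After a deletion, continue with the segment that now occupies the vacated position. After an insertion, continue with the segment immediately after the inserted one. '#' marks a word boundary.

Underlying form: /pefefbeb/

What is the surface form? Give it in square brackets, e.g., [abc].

[pfvbp]

(1) Regressive Voicing Assimilation: [pefefbeb] → [pefevbeb]
(2) Nasal Place Assimilation: no change — [pefevbeb]
(3) Intervocalic Lenition: no change — [pefevbeb]
(4) Final Devoicing: [pefevbeb] → [pefevbep]
(5) Syncope: [pefevbep] → [pfvbp]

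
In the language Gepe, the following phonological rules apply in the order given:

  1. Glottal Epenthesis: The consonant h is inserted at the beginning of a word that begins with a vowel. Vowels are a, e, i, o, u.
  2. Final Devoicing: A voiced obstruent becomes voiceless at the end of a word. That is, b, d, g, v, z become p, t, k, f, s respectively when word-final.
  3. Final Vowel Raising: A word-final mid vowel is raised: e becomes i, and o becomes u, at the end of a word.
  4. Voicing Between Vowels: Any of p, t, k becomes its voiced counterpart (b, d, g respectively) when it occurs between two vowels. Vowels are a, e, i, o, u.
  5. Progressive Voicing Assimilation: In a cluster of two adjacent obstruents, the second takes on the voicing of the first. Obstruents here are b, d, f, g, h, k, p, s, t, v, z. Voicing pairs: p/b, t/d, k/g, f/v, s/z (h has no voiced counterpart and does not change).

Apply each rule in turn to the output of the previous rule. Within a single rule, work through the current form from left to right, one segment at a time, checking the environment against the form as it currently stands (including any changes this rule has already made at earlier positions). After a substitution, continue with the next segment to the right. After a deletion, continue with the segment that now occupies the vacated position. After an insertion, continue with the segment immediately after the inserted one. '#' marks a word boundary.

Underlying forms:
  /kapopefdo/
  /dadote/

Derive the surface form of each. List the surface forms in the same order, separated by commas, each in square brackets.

[kabobeftu], [dadodi]

/kapopefdo/:
  1 Glottal Epenthesis: no change — [kapopefdo]
  2 Final Devoicing: no change — [kapopefdo]
  3 Final Vowel Raising: [kapopefdo] → [kapopefdu]
  4 Voicing Between Vowels: [kapopefdu] → [kabobefdu]
  5 Progressive Voicing Assimilation: [kabobefdu] → [kabobeftu]
/dadote/:
  1 Glottal Epenthesis: no change — [dadote]
  2 Final Devoicing: no change — [dadote]
  3 Final Vowel Raising: [dadote] → [dadoti]
  4 Voicing Between Vowels: [dadoti] → [dadodi]
  5 Progressive Voicing Assimilation: no change — [dadodi]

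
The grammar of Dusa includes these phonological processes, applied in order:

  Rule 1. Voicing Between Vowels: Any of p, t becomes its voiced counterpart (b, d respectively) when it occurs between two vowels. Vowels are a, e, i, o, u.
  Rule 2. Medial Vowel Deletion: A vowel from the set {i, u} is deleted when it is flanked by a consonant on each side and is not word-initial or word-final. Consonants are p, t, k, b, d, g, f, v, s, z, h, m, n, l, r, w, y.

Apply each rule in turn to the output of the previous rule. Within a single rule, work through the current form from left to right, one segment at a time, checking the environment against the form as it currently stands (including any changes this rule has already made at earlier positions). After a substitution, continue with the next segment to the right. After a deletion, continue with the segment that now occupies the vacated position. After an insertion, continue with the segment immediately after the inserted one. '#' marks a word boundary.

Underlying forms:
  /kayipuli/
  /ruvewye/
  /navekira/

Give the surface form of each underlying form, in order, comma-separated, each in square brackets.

[kaybli], [rvewye], [navekra]

/kayipuli/:
  Rule 1 Voicing Between Vowels: [kayipuli] → [kayibuli]
  Rule 2 Medial Vowel Deletion: [kayibuli] → [kaybli]
/ruvewye/:
  Rule 1 Voicing Between Vowels: no change — [ruvewye]
  Rule 2 Medial Vowel Deletion: [ruvewye] → [rvewye]
/navekira/:
  Rule 1 Voicing Between Vowels: no change — [navekira]
  Rule 2 Medial Vowel Deletion: [navekira] → [navekra]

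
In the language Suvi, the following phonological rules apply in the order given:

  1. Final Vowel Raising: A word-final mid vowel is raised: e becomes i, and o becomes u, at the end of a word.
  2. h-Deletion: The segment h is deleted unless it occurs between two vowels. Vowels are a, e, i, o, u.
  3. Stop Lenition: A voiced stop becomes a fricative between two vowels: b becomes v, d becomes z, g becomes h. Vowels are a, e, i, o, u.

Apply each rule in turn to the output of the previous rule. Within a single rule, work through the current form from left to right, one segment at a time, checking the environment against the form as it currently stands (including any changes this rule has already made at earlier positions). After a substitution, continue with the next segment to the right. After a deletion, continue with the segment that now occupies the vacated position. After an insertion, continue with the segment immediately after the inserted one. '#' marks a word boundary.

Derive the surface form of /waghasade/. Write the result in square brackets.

1 Final Vowel Raising: [waghasade] → [waghasadi]
2 h-Deletion: [waghasadi] → [wagasadi]
3 Stop Lenition: [wagasadi] → [wahasazi]

[wahasazi]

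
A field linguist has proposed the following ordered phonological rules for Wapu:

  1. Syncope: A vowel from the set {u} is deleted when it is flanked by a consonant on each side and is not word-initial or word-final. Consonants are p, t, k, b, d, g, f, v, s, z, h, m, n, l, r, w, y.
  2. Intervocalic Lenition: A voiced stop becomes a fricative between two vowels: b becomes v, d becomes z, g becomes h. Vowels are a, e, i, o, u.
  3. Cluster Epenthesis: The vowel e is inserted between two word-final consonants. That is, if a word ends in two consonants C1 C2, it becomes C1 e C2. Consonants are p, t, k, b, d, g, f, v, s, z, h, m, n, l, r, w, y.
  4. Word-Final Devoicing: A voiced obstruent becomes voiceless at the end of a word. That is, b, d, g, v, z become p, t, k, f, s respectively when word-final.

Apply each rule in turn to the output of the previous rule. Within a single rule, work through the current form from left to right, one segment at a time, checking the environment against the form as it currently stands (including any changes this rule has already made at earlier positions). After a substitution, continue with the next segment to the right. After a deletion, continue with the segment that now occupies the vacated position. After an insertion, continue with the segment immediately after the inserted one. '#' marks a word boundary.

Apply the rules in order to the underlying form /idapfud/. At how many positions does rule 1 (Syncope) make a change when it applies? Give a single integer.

1

1 Syncope: [idapfud] → [idapfd]
2 Intervocalic Lenition: [idapfd] → [izapfd]
3 Cluster Epenthesis: [izapfd] → [izapfed]
4 Word-Final Devoicing: [izapfed] → [izapfet]
Rule 1 changed 1 position(s).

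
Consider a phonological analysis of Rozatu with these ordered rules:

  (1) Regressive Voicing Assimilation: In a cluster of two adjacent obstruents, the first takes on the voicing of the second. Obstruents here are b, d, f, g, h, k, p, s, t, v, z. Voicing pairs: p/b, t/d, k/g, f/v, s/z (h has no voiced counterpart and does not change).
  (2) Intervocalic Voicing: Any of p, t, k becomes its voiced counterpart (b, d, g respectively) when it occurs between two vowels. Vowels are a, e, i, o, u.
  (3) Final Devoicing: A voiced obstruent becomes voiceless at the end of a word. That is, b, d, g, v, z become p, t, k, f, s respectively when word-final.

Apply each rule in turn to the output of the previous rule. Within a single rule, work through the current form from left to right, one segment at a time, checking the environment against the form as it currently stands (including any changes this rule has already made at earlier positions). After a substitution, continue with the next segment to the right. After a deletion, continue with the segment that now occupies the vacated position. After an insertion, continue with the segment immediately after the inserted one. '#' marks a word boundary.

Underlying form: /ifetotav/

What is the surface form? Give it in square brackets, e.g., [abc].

(1) Regressive Voicing Assimilation: no change — [ifetotav]
(2) Intervocalic Voicing: [ifetotav] → [ifedodav]
(3) Final Devoicing: [ifedodav] → [ifedodaf]

[ifedodaf]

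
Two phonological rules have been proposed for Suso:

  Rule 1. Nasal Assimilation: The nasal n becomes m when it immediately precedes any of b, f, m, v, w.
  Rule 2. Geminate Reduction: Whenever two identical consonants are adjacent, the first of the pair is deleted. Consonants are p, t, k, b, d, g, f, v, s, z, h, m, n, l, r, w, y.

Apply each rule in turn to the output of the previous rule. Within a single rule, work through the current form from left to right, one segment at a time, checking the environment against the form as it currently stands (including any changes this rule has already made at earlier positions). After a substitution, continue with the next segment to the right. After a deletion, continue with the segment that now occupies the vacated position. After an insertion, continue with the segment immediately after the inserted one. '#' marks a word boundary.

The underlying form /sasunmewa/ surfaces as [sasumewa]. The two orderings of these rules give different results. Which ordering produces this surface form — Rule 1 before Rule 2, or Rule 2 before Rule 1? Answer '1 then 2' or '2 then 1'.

Order 1 then 2:
  1 Nasal Assimilation: [sasunmewa] → [sasummewa]
  2 Geminate Reduction: [sasummewa] → [sasumewa]
  result: [sasumewa]
Order 2 then 1:
  2 Geminate Reduction: no change — [sasunmewa]
  1 Nasal Assimilation: [sasunmewa] → [sasummewa]
  result: [sasummewa]

1 then 2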